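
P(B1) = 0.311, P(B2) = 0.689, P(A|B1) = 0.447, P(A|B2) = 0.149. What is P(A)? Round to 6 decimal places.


P(A) = P(A|B1)*P(B1) + P(A|B2)*P(B2)
P(A|B1)*P(B1) = 0.447 * 0.311 = 0.139017
P(A|B2)*P(B2) = 0.149 * 0.689 = 0.102661
P(A) = 0.139017 + 0.102661 = 0.241678

0.241678


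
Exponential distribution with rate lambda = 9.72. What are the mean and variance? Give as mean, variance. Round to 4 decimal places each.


mean = 1/lam, var = 1/lam^2
mean = 1 / 9.72 = 25/243 ≈ 0.102881
lam^2 = 9.72^2 = 94.4784
var = 1 / 94.4784 ≈ 0.010584

0.1029, 0.0106


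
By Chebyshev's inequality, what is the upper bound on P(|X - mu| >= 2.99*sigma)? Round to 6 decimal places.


P <= 1/k^2
k^2 = 2.99^2 = 8.9401
1/k^2 = 1 / 8.9401 ≈ 0.11185557

0.111856


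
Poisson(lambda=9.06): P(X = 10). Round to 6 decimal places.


P = e^(-lam) * lam^k / k!
e^(-9.06) ≈ 0.0001162230
lam^k = 9.06^10 ≈ 3726335695.763793
k! = 10! = 3628800
P = 0.0001162230 * 3726335695.763793 / 3628800 ≈ 0.119347

0.119347


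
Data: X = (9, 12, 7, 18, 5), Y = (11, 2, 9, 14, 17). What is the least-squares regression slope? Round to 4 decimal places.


b = sum((xi-xbar)(yi-ybar)) / sum((xi-xbar)^2)
n = 5, xbar = 51/5 = 10.2, ybar = 53/5 = 10.6
Sxy = sum((xi-xbar)(yi-ybar)) = -17.6
Sxx = sum((xi-xbar)^2) = 102.8
b = Sxy / Sxx = -44/257 ≈ -0.171206

-0.1712


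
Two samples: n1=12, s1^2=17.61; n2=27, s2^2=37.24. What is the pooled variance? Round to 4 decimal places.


sp^2 = ((n1-1)*s1^2 + (n2-1)*s2^2)/(n1+n2-2)
(n1-1)*s1^2 = 11 * 17.61 = 193.71
(n2-1)*s2^2 = 26 * 37.24 = 968.24
numerator = 193.71 + 968.24 = 1161.95
n1+n2-2 = 37
sp^2 = 1161.95 / 37 = 23239/740 ≈ 31.404054

31.4041


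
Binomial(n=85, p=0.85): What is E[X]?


E[X] = n*p = 85 * 0.85 = 72.25

72.25


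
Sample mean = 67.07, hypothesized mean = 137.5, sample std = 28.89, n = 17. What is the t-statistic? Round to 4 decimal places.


t = (xbar - mu0) / (s/sqrt(n))
xbar - mu0 = 67.07 - 137.5 = -70.43
sqrt(17) ≈ 4.12310563
s/sqrt(n) = 28.89 / 4.12310563 ≈ 7.00685421
t = -70.43 / 7.00685421 ≈ -10.051586

-10.0516


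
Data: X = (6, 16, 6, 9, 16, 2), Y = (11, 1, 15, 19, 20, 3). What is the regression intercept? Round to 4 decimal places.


a = ybar - b*xbar, where b = sum((xi-xbar)(yi-ybar)) / sum((xi-xbar)^2)
n = 6, xbar = 55/6 ≈ 9.166667, ybar = 69/6 = 11.5
Sxy = sum((xi-xbar)(yi-ybar)) = 36.5
Sxx = sum((xi-xbar)^2) = 989/6 ≈ 164.833333
b = Sxy / Sxx = 219/989 ≈ 0.221436
a = 11.5 - 0.221436 * 9.166667 = 9366/989 ≈ 9.470172

9.4702


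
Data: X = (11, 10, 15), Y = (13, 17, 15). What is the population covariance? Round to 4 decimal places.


Cov = (1/n)*sum((xi-xbar)(yi-ybar))
n = 3, xbar = 36/3 = 12, ybar = 45/3 = 15
sum((xi-xbar)(yi-ybar)) = -2
Cov = -2 / 3 = -2/3 ≈ -0.666667

-0.6667


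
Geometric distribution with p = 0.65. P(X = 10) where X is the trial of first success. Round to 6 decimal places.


P = (1-p)^(k-1) * p
(1-p)^(k-1) = 0.35^9 ≈ 0.00007881564
P = 0.00007881564 * 0.65 ≈ 0.00005123017

0.000051


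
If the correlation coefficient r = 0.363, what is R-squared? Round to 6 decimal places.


R^2 = r^2 = (0.363)^2 = 0.131769

0.131769


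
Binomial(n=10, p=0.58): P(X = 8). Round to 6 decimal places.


P = C(n,k) * p^k * (1-p)^(n-k)
C(10,8) = 45
p^k = 0.58^8 ≈ 0.01280631
(1-p)^(n-k) = 0.42^2 = 0.1764
P = 45 * 0.01280631 * 0.1764 ≈ 0.101656

0.101656


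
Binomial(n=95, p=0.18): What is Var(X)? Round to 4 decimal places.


Var = n*p*(1-p) = 95 * 0.18 * 0.82 = 14.022

14.0220


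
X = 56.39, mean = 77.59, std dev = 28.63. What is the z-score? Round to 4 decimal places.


z = (X - mu) / sigma
X - mu = 56.39 - 77.59 = -21.2
z = -21.2 / 28.63 = -2120/2863 ≈ -0.740482

-0.7405


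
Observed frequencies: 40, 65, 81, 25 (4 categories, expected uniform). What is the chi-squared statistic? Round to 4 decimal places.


chi2 = sum((O-E)^2/E), E = total/4
total = 211, E = 211/4 = 52.75
(40 - 52.75)^2 / 52.75 = 162.5625 / 52.75 = 2601/844 ≈ 3.081754
(65 - 52.75)^2 / 52.75 = 150.0625 / 52.75 = 2401/844 ≈ 2.844787
(81 - 52.75)^2 / 52.75 = 798.0625 / 52.75 = 12769/844 ≈ 15.129147
(25 - 52.75)^2 / 52.75 = 770.0625 / 52.75 = 12321/844 ≈ 14.598341
chi2 = 7523/211 ≈ 35.654028

35.6540


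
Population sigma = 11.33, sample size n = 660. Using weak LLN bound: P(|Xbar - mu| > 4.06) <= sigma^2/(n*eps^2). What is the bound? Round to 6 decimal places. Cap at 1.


bound = min(1, sigma^2/(n*eps^2))
sigma^2 = 11.33^2 = 128.3689
n*eps^2 = 660 * 4.06^2 = 660 * 16.4836 = 10879.176
sigma^2/(n*eps^2) = 128.3689 / 10879.176 ≈ 0.01179951

0.011800


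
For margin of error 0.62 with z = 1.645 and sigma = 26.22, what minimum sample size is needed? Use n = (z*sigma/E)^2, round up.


z*sigma/E = 1.645 * 26.22 / 0.62 = 431319/6200 ≈ 69.567581
(z*sigma/E)^2 ≈ 4839.648277
round up: n = 4840

4840


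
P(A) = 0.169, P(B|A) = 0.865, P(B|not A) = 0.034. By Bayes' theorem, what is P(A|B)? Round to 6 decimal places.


P(A|B) = P(B|A)*P(A) / P(B), P(B) = P(B|A)*P(A) + P(B|not A)*P(not A)
P(B|A)*P(A) = 0.865 * 0.169 = 0.146185
P(B|not A)*P(not A) = 0.034 * 0.831 = 0.028254
P(B) = 0.146185 + 0.028254 = 0.174439
P(A|B) = 0.146185 / 0.174439 ≈ 0.83802934

0.838029


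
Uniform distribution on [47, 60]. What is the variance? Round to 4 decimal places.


Var = (b-a)^2 / 12
(b-a)^2 = (60 - 47)^2 = 169
Var = 169/12 ≈ 14.083333

14.0833


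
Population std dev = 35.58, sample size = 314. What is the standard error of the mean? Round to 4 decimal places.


SE = sigma / sqrt(n)
sqrt(314) ≈ 17.720045
SE = 35.58 / 17.720045 ≈ 2.007896

2.0079


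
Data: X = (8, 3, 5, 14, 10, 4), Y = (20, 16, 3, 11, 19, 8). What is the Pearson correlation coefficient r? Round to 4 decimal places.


r = sum((xi-xbar)(yi-ybar)) / sqrt(sum((xi-xbar)^2) * sum((yi-ybar)^2))
n = 6, xbar = 44/6 = 22/3 ≈ 7.333333, ybar = 77/6 ≈ 12.833333
Sxy = sum((xi-xbar)(yi-ybar)) = 103/3 ≈ 34.333333
Sxx = sum((xi-xbar)^2) = 262/3 ≈ 87.333333
Syy = sum((yi-ybar)^2) = 1337/6 ≈ 222.833333
sqrt(Sxx*Syy) ≈ 139.501892
r = Sxy / sqrt(Sxx*Syy) = 34.333333 / 139.501892 ≈ 0.246114

0.2461


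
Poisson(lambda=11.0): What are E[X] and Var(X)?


E[X] = Var(X) = lambda = 11.0

11.0, 11.0


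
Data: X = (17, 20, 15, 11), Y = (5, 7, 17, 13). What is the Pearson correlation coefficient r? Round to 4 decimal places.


r = sum((xi-xbar)(yi-ybar)) / sqrt(sum((xi-xbar)^2) * sum((yi-ybar)^2))
n = 4, xbar = 63/4 = 15.75, ybar = 42/4 = 10.5
Sxy = sum((xi-xbar)(yi-ybar)) = -38.5
Sxx = sum((xi-xbar)^2) = 42.75
Syy = sum((yi-ybar)^2) = 91
sqrt(Sxx*Syy) ≈ 62.371869
r = Sxy / sqrt(Sxx*Syy) = -38.5 / 62.371869 ≈ -0.617265

-0.6173


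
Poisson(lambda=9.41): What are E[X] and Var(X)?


E[X] = Var(X) = lambda = 9.41

9.41, 9.41


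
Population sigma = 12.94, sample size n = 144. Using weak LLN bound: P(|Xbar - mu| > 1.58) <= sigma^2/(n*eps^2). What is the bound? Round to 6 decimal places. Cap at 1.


bound = min(1, sigma^2/(n*eps^2))
sigma^2 = 12.94^2 = 167.4436
n*eps^2 = 144 * 1.58^2 = 144 * 2.4964 = 359.4816
sigma^2/(n*eps^2) = 167.4436 / 359.4816 ≈ 0.46579185

0.465792


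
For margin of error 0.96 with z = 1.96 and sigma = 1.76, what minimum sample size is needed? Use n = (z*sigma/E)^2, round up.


z*sigma/E = 1.96 * 1.76 / 0.96 = 539/150 ≈ 3.593333
(z*sigma/E)^2 ≈ 12.912044
round up: n = 13

13


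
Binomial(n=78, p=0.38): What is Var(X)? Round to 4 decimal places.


Var = n*p*(1-p) = 78 * 0.38 * 0.62 = 18.3768

18.3768


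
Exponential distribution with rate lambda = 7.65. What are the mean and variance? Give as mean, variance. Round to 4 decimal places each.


mean = 1/lam, var = 1/lam^2
mean = 1 / 7.65 = 20/153 ≈ 0.130719
lam^2 = 7.65^2 = 58.5225
var = 1 / 58.5225 ≈ 0.017087

0.1307, 0.0171


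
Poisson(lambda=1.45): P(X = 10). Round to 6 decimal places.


P = e^(-lam) * lam^k / k!
e^(-1.45) ≈ 0.2345703
lam^k = 1.45^10 ≈ 41.084691
k! = 10! = 3628800
P = 0.2345703 * 41.084691 / 3628800 ≈ 0.000003

0.000003


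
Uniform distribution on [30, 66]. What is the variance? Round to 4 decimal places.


Var = (b-a)^2 / 12
(b-a)^2 = (66 - 30)^2 = 1296
Var = 1296/12 = 108

108.0000


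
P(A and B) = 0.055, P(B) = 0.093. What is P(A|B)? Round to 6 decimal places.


P(A|B) = P(A and B) / P(B) = 0.055 / 0.093 = 55/93 ≈ 0.59139785

0.591398


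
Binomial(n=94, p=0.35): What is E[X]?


E[X] = n*p = 94 * 0.35 = 32.9

32.9


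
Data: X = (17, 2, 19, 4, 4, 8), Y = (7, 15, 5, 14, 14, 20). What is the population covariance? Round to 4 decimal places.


Cov = (1/n)*sum((xi-xbar)(yi-ybar))
n = 6, xbar = 54/6 = 9, ybar = 75/6 = 12.5
sum((xi-xbar)(yi-ybar)) = -159
Cov = -159 / 6 = -26.5

-26.5000


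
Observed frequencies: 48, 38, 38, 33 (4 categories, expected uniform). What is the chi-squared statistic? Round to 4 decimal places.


chi2 = sum((O-E)^2/E), E = total/4
total = 157, E = 157/4 = 39.25
(48 - 39.25)^2 / 39.25 = 76.5625 / 39.25 = 1225/628 ≈ 1.950637
(38 - 39.25)^2 / 39.25 = 1.5625 / 39.25 = 25/628 ≈ 0.039809
(38 - 39.25)^2 / 39.25 = 1.5625 / 39.25 = 25/628 ≈ 0.039809
(33 - 39.25)^2 / 39.25 = 39.0625 / 39.25 = 625/628 ≈ 0.995223
chi2 = 475/157 ≈ 3.025478

3.0255


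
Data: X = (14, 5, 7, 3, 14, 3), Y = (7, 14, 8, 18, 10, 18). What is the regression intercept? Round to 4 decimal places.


a = ybar - b*xbar, where b = sum((xi-xbar)(yi-ybar)) / sum((xi-xbar)^2)
n = 6, xbar = 46/6 = 23/3 ≈ 7.666667, ybar = 75/6 = 12.5
Sxy = sum((xi-xbar)(yi-ybar)) = -103
Sxx = sum((xi-xbar)^2) = 394/3 ≈ 131.333333
b = Sxy / Sxx = -309/394 ≈ -0.784264
a = 12.5 - (-0.784264) * 7.666667 = 3647/197 ≈ 18.512690

18.5127


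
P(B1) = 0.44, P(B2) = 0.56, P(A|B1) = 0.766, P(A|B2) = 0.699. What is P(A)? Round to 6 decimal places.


P(A) = P(A|B1)*P(B1) + P(A|B2)*P(B2)
P(A|B1)*P(B1) = 0.766 * 0.44 = 0.33704
P(A|B2)*P(B2) = 0.699 * 0.56 = 0.39144
P(A) = 0.33704 + 0.39144 = 0.72848

0.728480


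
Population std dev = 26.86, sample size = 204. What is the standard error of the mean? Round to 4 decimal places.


SE = sigma / sqrt(n)
sqrt(204) ≈ 14.282857
SE = 26.86 / 14.282857 ≈ 1.880576

1.8806


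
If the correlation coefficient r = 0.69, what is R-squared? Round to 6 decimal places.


R^2 = r^2 = (0.69)^2 = 0.4761

0.476100


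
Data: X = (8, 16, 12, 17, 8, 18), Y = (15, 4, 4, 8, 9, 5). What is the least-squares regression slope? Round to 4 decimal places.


b = sum((xi-xbar)(yi-ybar)) / sum((xi-xbar)^2)
n = 6, xbar = 79/6 ≈ 13.166667, ybar = 45/6 = 7.5
Sxy = sum((xi-xbar)(yi-ybar)) = -62.5
Sxx = sum((xi-xbar)^2) = 605/6 ≈ 100.833333
b = Sxy / Sxx = -75/121 ≈ -0.619835

-0.6198


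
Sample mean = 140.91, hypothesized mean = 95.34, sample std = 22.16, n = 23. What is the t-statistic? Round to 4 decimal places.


t = (xbar - mu0) / (s/sqrt(n))
xbar - mu0 = 140.91 - 95.34 = 45.57
sqrt(23) ≈ 4.79583152
s/sqrt(n) = 22.16 / 4.79583152 ≈ 4.62067942
t = 45.57 / 4.62067942 ≈ 9.862186

9.8622


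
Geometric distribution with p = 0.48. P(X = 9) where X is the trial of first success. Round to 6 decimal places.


P = (1-p)^(k-1) * p
(1-p)^(k-1) = 0.52^8 ≈ 0.005345973
P = 0.005345973 * 0.48 ≈ 0.002566067

0.002566


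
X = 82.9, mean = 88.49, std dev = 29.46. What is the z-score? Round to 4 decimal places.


z = (X - mu) / sigma
X - mu = 82.9 - 88.49 = -5.59
z = -5.59 / 29.46 = -559/2946 ≈ -0.189749

-0.1897


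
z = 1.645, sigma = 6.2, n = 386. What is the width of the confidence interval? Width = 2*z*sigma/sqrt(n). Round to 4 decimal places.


width = 2*z*sigma/sqrt(n)
2*z*sigma = 2 * 1.645 * 6.2 = 20.398
sqrt(386) ≈ 19.646883
width = 20.398 / 19.646883 ≈ 1.038231

1.0382


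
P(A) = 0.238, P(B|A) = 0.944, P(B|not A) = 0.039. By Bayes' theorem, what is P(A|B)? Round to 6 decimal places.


P(A|B) = P(B|A)*P(A) / P(B), P(B) = P(B|A)*P(A) + P(B|not A)*P(not A)
P(B|A)*P(A) = 0.944 * 0.238 = 0.224672
P(B|not A)*P(not A) = 0.039 * 0.762 = 0.029718
P(B) = 0.224672 + 0.029718 = 0.25439
P(A|B) = 0.224672 / 0.25439 ≈ 0.88317937

0.883179


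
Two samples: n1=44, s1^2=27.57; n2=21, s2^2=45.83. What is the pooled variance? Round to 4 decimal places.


sp^2 = ((n1-1)*s1^2 + (n2-1)*s2^2)/(n1+n2-2)
(n1-1)*s1^2 = 43 * 27.57 = 1185.51
(n2-1)*s2^2 = 20 * 45.83 = 916.6
numerator = 1185.51 + 916.6 = 2102.11
n1+n2-2 = 63
sp^2 = 2102.11 / 63 = 210211/6300 ≈ 33.366825

33.3668


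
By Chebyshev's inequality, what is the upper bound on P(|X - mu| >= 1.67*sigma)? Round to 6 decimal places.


P <= 1/k^2
k^2 = 1.67^2 = 2.7889
1/k^2 = 1 / 2.7889 ≈ 0.35856431

0.358564


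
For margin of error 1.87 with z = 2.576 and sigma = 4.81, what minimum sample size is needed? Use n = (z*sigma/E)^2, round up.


z*sigma/E = 2.576 * 4.81 / 1.87 ≈ 6.625968
(z*sigma/E)^2 ≈ 43.903451
round up: n = 44

44


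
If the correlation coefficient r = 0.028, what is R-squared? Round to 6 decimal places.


R^2 = r^2 = (0.028)^2 = 0.000784

0.000784


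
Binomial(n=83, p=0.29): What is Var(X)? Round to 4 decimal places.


Var = n*p*(1-p) = 83 * 0.29 * 0.71 = 17.0897

17.0897


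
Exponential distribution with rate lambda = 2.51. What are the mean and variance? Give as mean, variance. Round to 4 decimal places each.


mean = 1/lam, var = 1/lam^2
mean = 1 / 2.51 = 100/251 ≈ 0.398406
lam^2 = 2.51^2 = 6.3001
var = 1 / 6.3001 ≈ 0.158728

0.3984, 0.1587


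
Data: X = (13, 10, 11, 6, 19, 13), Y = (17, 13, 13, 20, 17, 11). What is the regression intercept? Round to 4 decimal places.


a = ybar - b*xbar, where b = sum((xi-xbar)(yi-ybar)) / sum((xi-xbar)^2)
n = 6, xbar = 72/6 = 12, ybar = 91/6 ≈ 15.166667
Sxy = sum((xi-xbar)(yi-ybar)) = -12
Sxx = sum((xi-xbar)^2) = 92
b = Sxy / Sxx = -3/23 ≈ -0.130435
a = 15.166667 - (-0.130435) * 12 = 2309/138 ≈ 16.731884

16.7319


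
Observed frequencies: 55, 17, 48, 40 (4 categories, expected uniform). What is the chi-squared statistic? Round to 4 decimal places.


chi2 = sum((O-E)^2/E), E = total/4
total = 160, E = 160/4 = 40
(55 - 40)^2 / 40 = 225 / 40 = 5.625
(17 - 40)^2 / 40 = 529 / 40 = 13.225
(48 - 40)^2 / 40 = 64 / 40 = 1.6
(40 - 40)^2 / 40 = 0 / 40 = 0
chi2 = 20.45

20.4500


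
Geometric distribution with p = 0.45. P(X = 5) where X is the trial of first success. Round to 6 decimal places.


P = (1-p)^(k-1) * p
(1-p)^(k-1) = 0.55^4 = 0.09150625
P = 0.09150625 * 0.45 ≈ 0.04117781

0.041178


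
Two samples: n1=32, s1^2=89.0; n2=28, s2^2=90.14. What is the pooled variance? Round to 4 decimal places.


sp^2 = ((n1-1)*s1^2 + (n2-1)*s2^2)/(n1+n2-2)
(n1-1)*s1^2 = 31 * 89.0 = 2759
(n2-1)*s2^2 = 27 * 90.14 = 2433.78
numerator = 2759 + 2433.78 = 5192.78
n1+n2-2 = 58
sp^2 = 5192.78 / 58 = 259639/2900 ≈ 89.530690

89.5307


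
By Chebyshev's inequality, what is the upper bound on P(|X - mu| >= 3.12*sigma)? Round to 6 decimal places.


P <= 1/k^2
k^2 = 3.12^2 = 9.7344
1/k^2 = 1 / 9.7344 = 625/6084 ≈ 0.10272847

0.102728


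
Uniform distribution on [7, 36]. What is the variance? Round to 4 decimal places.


Var = (b-a)^2 / 12
(b-a)^2 = (36 - 7)^2 = 841
Var = 841/12 ≈ 70.083333

70.0833


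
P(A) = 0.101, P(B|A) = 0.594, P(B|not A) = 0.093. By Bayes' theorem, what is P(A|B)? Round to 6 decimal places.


P(A|B) = P(B|A)*P(A) / P(B), P(B) = P(B|A)*P(A) + P(B|not A)*P(not A)
P(B|A)*P(A) = 0.594 * 0.101 = 0.059994
P(B|not A)*P(not A) = 0.093 * 0.899 = 0.083607
P(B) = 0.059994 + 0.083607 = 0.143601
P(A|B) = 0.059994 / 0.143601 ≈ 0.41778261

0.417783


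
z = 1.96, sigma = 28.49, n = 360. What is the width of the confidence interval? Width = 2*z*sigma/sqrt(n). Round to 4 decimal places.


width = 2*z*sigma/sqrt(n)
2*z*sigma = 2 * 1.96 * 28.49 = 111.6808
sqrt(360) ≈ 18.973666
width = 111.6808 / 18.973666 ≈ 5.886095

5.8861


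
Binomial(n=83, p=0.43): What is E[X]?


E[X] = n*p = 83 * 0.43 = 35.69

35.69


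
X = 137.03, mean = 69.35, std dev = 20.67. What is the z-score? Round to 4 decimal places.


z = (X - mu) / sigma
X - mu = 137.03 - 69.35 = 67.68
z = 67.68 / 20.67 = 2256/689 ≈ 3.274311

3.2743


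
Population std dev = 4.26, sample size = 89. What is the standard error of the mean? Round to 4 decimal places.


SE = sigma / sqrt(n)
sqrt(89) ≈ 9.433981
SE = 4.26 / 9.433981 ≈ 0.451559

0.4516


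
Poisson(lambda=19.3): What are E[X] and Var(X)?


E[X] = Var(X) = lambda = 19.3

19.3, 19.3


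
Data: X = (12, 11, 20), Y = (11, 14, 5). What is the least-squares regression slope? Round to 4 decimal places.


b = sum((xi-xbar)(yi-ybar)) / sum((xi-xbar)^2)
n = 3, xbar = 43/3 ≈ 14.333333, ybar = 30/3 = 10
Sxy = sum((xi-xbar)(yi-ybar)) = -44
Sxx = sum((xi-xbar)^2) = 146/3 ≈ 48.666667
b = Sxy / Sxx = -66/73 ≈ -0.904110

-0.9041


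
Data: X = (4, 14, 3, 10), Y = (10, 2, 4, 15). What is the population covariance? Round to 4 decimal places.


Cov = (1/n)*sum((xi-xbar)(yi-ybar))
n = 4, xbar = 31/4 = 7.75, ybar = 31/4 = 7.75
sum((xi-xbar)(yi-ybar)) = -10.25
Cov = -10.25 / 4 = -2.5625

-2.5625


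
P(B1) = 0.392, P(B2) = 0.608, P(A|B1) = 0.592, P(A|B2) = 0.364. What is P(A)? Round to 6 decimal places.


P(A) = P(A|B1)*P(B1) + P(A|B2)*P(B2)
P(A|B1)*P(B1) = 0.592 * 0.392 = 0.232064
P(A|B2)*P(B2) = 0.364 * 0.608 = 0.221312
P(A) = 0.232064 + 0.221312 = 0.453376

0.453376


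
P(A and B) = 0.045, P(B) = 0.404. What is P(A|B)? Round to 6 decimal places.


P(A|B) = P(A and B) / P(B) = 0.045 / 0.404 = 45/404 ≈ 0.11138614

0.111386


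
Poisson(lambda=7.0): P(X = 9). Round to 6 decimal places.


P = e^(-lam) * lam^k / k!
e^(-7.0) ≈ 0.0009118820
lam^k = 7.0^9 = 40353607
k! = 9! = 362880
P = 0.0009118820 * 40353607 / 362880 ≈ 0.101405

0.101405


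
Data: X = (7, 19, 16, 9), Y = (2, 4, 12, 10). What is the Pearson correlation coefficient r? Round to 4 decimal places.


r = sum((xi-xbar)(yi-ybar)) / sqrt(sum((xi-xbar)^2) * sum((yi-ybar)^2))
n = 4, xbar = 51/4 = 12.75, ybar = 28/4 = 7
Sxy = sum((xi-xbar)(yi-ybar)) = 15
Sxx = sum((xi-xbar)^2) = 96.75
Syy = sum((yi-ybar)^2) = 68
sqrt(Sxx*Syy) ≈ 81.111035
r = Sxy / sqrt(Sxx*Syy) = 15 / 81.111035 ≈ 0.184932

0.1849


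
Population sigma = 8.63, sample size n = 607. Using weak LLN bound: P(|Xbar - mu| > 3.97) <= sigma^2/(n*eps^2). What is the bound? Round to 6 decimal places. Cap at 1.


bound = min(1, sigma^2/(n*eps^2))
sigma^2 = 8.63^2 = 74.4769
n*eps^2 = 607 * 3.97^2 = 607 * 15.7609 = 9566.8663
sigma^2/(n*eps^2) = 74.4769 / 9566.8663 ≈ 0.00778488

0.007785


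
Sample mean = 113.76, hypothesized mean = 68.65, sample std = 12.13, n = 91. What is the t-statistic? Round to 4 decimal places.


t = (xbar - mu0) / (s/sqrt(n))
xbar - mu0 = 113.76 - 68.65 = 45.11
sqrt(91) ≈ 9.53939201
s/sqrt(n) = 12.13 / 9.53939201 ≈ 1.27156951
t = 45.11 / 1.27156951 ≈ 35.475843

35.4758


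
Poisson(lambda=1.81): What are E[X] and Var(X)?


E[X] = Var(X) = lambda = 1.81

1.81, 1.81


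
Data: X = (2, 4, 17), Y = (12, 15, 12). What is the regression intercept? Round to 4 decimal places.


a = ybar - b*xbar, where b = sum((xi-xbar)(yi-ybar)) / sum((xi-xbar)^2)
n = 3, xbar = 23/3 ≈ 7.666667, ybar = 39/3 = 13
Sxy = sum((xi-xbar)(yi-ybar)) = -11
Sxx = sum((xi-xbar)^2) = 398/3 ≈ 132.666667
b = Sxy / Sxx = -33/398 ≈ -0.082915
a = 13 - (-0.082915) * 7.666667 = 5427/398 ≈ 13.635678

13.6357


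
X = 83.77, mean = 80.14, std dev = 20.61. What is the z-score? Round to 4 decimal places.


z = (X - mu) / sigma
X - mu = 83.77 - 80.14 = 3.63
z = 3.63 / 20.61 = 121/687 ≈ 0.176128

0.1761


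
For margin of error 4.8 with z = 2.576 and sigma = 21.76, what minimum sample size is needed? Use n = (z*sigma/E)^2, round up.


z*sigma/E = 2.576 * 21.76 / 4.8 = 21896/1875 ≈ 11.677867
(z*sigma/E)^2 ≈ 136.372570
round up: n = 137

137


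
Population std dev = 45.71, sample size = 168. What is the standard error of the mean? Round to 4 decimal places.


SE = sigma / sqrt(n)
sqrt(168) ≈ 12.961481
SE = 45.71 / 12.961481 ≈ 3.526603

3.5266


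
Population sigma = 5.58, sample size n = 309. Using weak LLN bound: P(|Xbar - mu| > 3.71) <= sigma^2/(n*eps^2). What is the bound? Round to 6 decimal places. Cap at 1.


bound = min(1, sigma^2/(n*eps^2))
sigma^2 = 5.58^2 = 31.1364
n*eps^2 = 309 * 3.71^2 = 309 * 13.7641 = 4253.1069
sigma^2/(n*eps^2) = 31.1364 / 4253.1069 ≈ 0.00732086

0.007321


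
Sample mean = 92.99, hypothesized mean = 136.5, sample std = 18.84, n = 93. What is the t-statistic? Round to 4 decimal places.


t = (xbar - mu0) / (s/sqrt(n))
xbar - mu0 = 92.99 - 136.5 = -43.51
sqrt(93) ≈ 9.64365076
s/sqrt(n) = 18.84 / 9.64365076 ≈ 1.95361699
t = -43.51 / 1.95361699 ≈ -22.271510

-22.2715


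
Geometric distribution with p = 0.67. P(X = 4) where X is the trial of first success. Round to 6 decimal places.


P = (1-p)^(k-1) * p
(1-p)^(k-1) = 0.33^3 = 0.035937
P = 0.035937 * 0.67 = 0.02407779

0.024078


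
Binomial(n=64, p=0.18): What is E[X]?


E[X] = n*p = 64 * 0.18 = 11.52

11.52


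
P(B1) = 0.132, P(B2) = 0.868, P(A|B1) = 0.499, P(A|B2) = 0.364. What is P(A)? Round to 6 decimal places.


P(A) = P(A|B1)*P(B1) + P(A|B2)*P(B2)
P(A|B1)*P(B1) = 0.499 * 0.132 = 0.065868
P(A|B2)*P(B2) = 0.364 * 0.868 = 0.315952
P(A) = 0.065868 + 0.315952 = 0.38182

0.381820


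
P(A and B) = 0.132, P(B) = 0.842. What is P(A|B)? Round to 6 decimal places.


P(A|B) = P(A and B) / P(B) = 0.132 / 0.842 = 66/421 ≈ 0.15676960

0.156770


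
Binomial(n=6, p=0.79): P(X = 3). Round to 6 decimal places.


P = C(n,k) * p^k * (1-p)^(n-k)
C(6,3) = 20
p^k = 0.79^3 = 0.493039
(1-p)^(n-k) = 0.21^3 = 0.009261
P = 20 * 0.493039 * 0.009261 ≈ 0.091321

0.091321


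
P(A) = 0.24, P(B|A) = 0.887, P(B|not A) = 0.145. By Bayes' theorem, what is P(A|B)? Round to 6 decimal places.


P(A|B) = P(B|A)*P(A) / P(B), P(B) = P(B|A)*P(A) + P(B|not A)*P(not A)
P(B|A)*P(A) = 0.887 * 0.24 = 0.21288
P(B|not A)*P(not A) = 0.145 * 0.76 = 0.1102
P(B) = 0.21288 + 0.1102 = 0.32308
P(A|B) = 0.21288 / 0.32308 = 5322/8077 ≈ 0.65890801

0.658908


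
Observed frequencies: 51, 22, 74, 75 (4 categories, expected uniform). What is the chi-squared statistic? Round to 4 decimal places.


chi2 = sum((O-E)^2/E), E = total/4
total = 222, E = 222/4 = 55.5
(51 - 55.5)^2 / 55.5 = 20.25 / 55.5 = 27/74 ≈ 0.364865
(22 - 55.5)^2 / 55.5 = 1122.25 / 55.5 = 4489/222 ≈ 20.220721
(74 - 55.5)^2 / 55.5 = 342.25 / 55.5 = 37/6 ≈ 6.166667
(75 - 55.5)^2 / 55.5 = 380.25 / 55.5 = 507/74 ≈ 6.851351
chi2 = 3730/111 ≈ 33.603604

33.6036


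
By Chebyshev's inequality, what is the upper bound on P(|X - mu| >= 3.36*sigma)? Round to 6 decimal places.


P <= 1/k^2
k^2 = 3.36^2 = 11.2896
1/k^2 = 1 / 11.2896 = 625/7056 ≈ 0.08857710

0.088577


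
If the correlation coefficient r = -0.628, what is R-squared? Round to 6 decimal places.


R^2 = r^2 = (-0.628)^2 = 0.394384

0.394384


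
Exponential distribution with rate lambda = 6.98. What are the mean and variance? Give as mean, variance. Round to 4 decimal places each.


mean = 1/lam, var = 1/lam^2
mean = 1 / 6.98 = 50/349 ≈ 0.143266
lam^2 = 6.98^2 = 48.7204
var = 1 / 48.7204 ≈ 0.020525

0.1433, 0.0205


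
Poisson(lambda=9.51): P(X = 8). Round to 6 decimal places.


P = e^(-lam) * lam^k / k!
e^(-9.51) ≈ 0.00007410704
lam^k = 9.51^8 ≈ 66902775.561955
k! = 8! = 40320
P = 0.00007410704 * 66902775.561955 / 40320 ≈ 0.122965

0.122965


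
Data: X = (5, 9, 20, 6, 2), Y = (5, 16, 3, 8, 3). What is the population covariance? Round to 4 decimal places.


Cov = (1/n)*sum((xi-xbar)(yi-ybar))
n = 5, xbar = 42/5 = 8.4, ybar = 35/5 = 7
sum((xi-xbar)(yi-ybar)) = -11
Cov = -11 / 5 = -2.2

-2.2000


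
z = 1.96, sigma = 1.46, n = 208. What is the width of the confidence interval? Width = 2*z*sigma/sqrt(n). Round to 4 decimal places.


width = 2*z*sigma/sqrt(n)
2*z*sigma = 2 * 1.96 * 1.46 = 5.7232
sqrt(208) ≈ 14.422205
width = 5.7232 / 14.422205 ≈ 0.396833

0.3968


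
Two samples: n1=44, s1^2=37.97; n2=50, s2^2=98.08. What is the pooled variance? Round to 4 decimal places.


sp^2 = ((n1-1)*s1^2 + (n2-1)*s2^2)/(n1+n2-2)
(n1-1)*s1^2 = 43 * 37.97 = 1632.71
(n2-1)*s2^2 = 49 * 98.08 = 4805.92
numerator = 1632.71 + 4805.92 = 6438.63
n1+n2-2 = 92
sp^2 = 6438.63 / 92 = 643863/9200 ≈ 69.985109

69.9851


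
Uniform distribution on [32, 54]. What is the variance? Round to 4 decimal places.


Var = (b-a)^2 / 12
(b-a)^2 = (54 - 32)^2 = 484
Var = 484/12 ≈ 40.333333

40.3333


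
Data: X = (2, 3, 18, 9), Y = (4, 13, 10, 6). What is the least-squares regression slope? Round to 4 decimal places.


b = sum((xi-xbar)(yi-ybar)) / sum((xi-xbar)^2)
n = 4, xbar = 32/4 = 8, ybar = 33/4 = 8.25
Sxy = sum((xi-xbar)(yi-ybar)) = 17
Sxx = sum((xi-xbar)^2) = 162
b = Sxy / Sxx = 17/162 ≈ 0.104938

0.1049


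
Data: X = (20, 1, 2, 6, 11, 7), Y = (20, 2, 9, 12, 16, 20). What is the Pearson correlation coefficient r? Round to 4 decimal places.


r = sum((xi-xbar)(yi-ybar)) / sqrt(sum((xi-xbar)^2) * sum((yi-ybar)^2))
n = 6, xbar = 47/6 ≈ 7.833333, ybar = 79/6 ≈ 13.166667
Sxy = sum((xi-xbar)(yi-ybar)) = 1135/6 ≈ 189.166667
Sxx = sum((xi-xbar)^2) = 1457/6 ≈ 242.833333
Syy = sum((yi-ybar)^2) = 1469/6 ≈ 244.833333
sqrt(Sxx*Syy) ≈ 243.831283
r = Sxy / sqrt(Sxx*Syy) = 189.166667 / 243.831283 ≈ 0.775810

0.7758


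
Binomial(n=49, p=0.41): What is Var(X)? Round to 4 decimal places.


Var = n*p*(1-p) = 49 * 0.41 * 0.59 = 11.8531

11.8531


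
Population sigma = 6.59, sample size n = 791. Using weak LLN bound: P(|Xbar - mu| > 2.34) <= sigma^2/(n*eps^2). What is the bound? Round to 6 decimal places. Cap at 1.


bound = min(1, sigma^2/(n*eps^2))
sigma^2 = 6.59^2 = 43.4281
n*eps^2 = 791 * 2.34^2 = 791 * 5.4756 = 4331.1996
sigma^2/(n*eps^2) = 43.4281 / 4331.1996 ≈ 0.01002681

0.010027


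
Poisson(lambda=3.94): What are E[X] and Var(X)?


E[X] = Var(X) = lambda = 3.94

3.94, 3.94


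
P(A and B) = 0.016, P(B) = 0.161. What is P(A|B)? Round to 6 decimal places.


P(A|B) = P(A and B) / P(B) = 0.016 / 0.161 = 16/161 ≈ 0.09937888

0.099379


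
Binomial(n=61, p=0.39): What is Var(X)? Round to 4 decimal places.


Var = n*p*(1-p) = 61 * 0.39 * 0.61 = 14.5119

14.5119


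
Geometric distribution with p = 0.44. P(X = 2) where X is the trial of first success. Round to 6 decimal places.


P = (1-p)^(k-1) * p
(1-p)^(k-1) = 0.56^1 = 0.56
P = 0.56 * 0.44 = 0.2464

0.246400


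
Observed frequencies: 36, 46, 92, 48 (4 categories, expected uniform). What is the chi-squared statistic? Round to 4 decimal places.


chi2 = sum((O-E)^2/E), E = total/4
total = 222, E = 222/4 = 55.5
(36 - 55.5)^2 / 55.5 = 380.25 / 55.5 = 507/74 ≈ 6.851351
(46 - 55.5)^2 / 55.5 = 90.25 / 55.5 = 361/222 ≈ 1.626126
(92 - 55.5)^2 / 55.5 = 1332.25 / 55.5 = 5329/222 ≈ 24.004505
(48 - 55.5)^2 / 55.5 = 56.25 / 55.5 = 75/74 ≈ 1.013514
chi2 = 3718/111 ≈ 33.495495

33.4955


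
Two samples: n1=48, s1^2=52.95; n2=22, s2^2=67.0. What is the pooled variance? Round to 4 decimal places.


sp^2 = ((n1-1)*s1^2 + (n2-1)*s2^2)/(n1+n2-2)
(n1-1)*s1^2 = 47 * 52.95 = 2488.65
(n2-1)*s2^2 = 21 * 67.0 = 1407
numerator = 2488.65 + 1407 = 3895.65
n1+n2-2 = 68
sp^2 = 3895.65 / 68 = 77913/1360 ≈ 57.288971

57.2890


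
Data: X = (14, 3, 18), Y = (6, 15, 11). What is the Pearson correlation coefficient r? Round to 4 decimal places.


r = sum((xi-xbar)(yi-ybar)) / sqrt(sum((xi-xbar)^2) * sum((yi-ybar)^2))
n = 3, xbar = 35/3 ≈ 11.666667, ybar = 32/3 ≈ 10.666667
Sxy = sum((xi-xbar)(yi-ybar)) = -139/3 ≈ -46.333333
Sxx = sum((xi-xbar)^2) = 362/3 ≈ 120.666667
Syy = sum((yi-ybar)^2) = 122/3 ≈ 40.666667
sqrt(Sxx*Syy) ≈ 70.050775
r = Sxy / sqrt(Sxx*Syy) = -46.333333 / 70.050775 ≈ -0.661425

-0.6614


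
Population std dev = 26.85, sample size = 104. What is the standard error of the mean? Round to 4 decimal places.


SE = sigma / sqrt(n)
sqrt(104) ≈ 10.198039
SE = 26.85 / 10.198039 ≈ 2.632859

2.6329


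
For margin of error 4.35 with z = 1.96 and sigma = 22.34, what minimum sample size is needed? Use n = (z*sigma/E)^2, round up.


z*sigma/E = 1.96 * 22.34 / 4.35 ≈ 10.065839
(z*sigma/E)^2 ≈ 101.321116
round up: n = 102

102


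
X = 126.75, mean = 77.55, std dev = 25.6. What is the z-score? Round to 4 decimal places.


z = (X - mu) / sigma
X - mu = 126.75 - 77.55 = 49.2
z = 49.2 / 25.6 = 1.921875

1.9219


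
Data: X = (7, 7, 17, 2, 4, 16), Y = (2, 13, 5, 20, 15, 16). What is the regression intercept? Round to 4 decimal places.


a = ybar - b*xbar, where b = sum((xi-xbar)(yi-ybar)) / sum((xi-xbar)^2)
n = 6, xbar = 53/6 ≈ 8.833333, ybar = 71/6 ≈ 11.833333
Sxy = sum((xi-xbar)(yi-ybar)) = -487/6 ≈ -81.166667
Sxx = sum((xi-xbar)^2) = 1169/6 ≈ 194.833333
b = Sxy / Sxx = -487/1169 ≈ -0.416595
a = 11.833333 - (-0.416595) * 8.833333 = 18135/1169 ≈ 15.513259

15.5133


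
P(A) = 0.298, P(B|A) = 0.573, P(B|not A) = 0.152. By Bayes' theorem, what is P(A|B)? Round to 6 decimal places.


P(A|B) = P(B|A)*P(A) / P(B), P(B) = P(B|A)*P(A) + P(B|not A)*P(not A)
P(B|A)*P(A) = 0.573 * 0.298 = 0.170754
P(B|not A)*P(not A) = 0.152 * 0.702 = 0.106704
P(B) = 0.170754 + 0.106704 = 0.277458
P(A|B) = 0.170754 / 0.277458 ≈ 0.61542287

0.615423


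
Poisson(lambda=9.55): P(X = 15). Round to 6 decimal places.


P = e^(-lam) * lam^k / k!
e^(-9.55) ≈ 0.00007120126
lam^k = 9.55^15 ≈ 501245600467986.066633
k! = 15! = 1307674368000
P = 0.00007120126 * 501245600467986.066633 / 1307674368000 ≈ 0.027292

0.027292


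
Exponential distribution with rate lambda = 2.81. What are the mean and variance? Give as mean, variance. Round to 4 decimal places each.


mean = 1/lam, var = 1/lam^2
mean = 1 / 2.81 = 100/281 ≈ 0.355872
lam^2 = 2.81^2 = 7.8961
var = 1 / 7.8961 ≈ 0.126645

0.3559, 0.1266


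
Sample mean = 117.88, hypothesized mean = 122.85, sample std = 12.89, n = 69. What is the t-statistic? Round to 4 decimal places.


t = (xbar - mu0) / (s/sqrt(n))
xbar - mu0 = 117.88 - 122.85 = -4.97
sqrt(69) ≈ 8.30662386
s/sqrt(n) = 12.89 / 8.30662386 ≈ 1.55177365
t = -4.97 / 1.55177365 ≈ -3.202787

-3.2028


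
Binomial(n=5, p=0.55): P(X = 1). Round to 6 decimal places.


P = C(n,k) * p^k * (1-p)^(n-k)
C(5,1) = 5
p^k = 0.55^1 = 0.55
(1-p)^(n-k) = 0.45^4 = 0.04100625
P = 5 * 0.55 * 0.04100625 ≈ 0.112767

0.112767


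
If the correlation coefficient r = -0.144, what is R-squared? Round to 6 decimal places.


R^2 = r^2 = (-0.144)^2 = 0.020736

0.020736


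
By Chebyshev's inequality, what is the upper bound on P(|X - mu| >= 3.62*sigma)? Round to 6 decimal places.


P <= 1/k^2
k^2 = 3.62^2 = 13.1044
1/k^2 = 1 / 13.1044 ≈ 0.07631025

0.076310


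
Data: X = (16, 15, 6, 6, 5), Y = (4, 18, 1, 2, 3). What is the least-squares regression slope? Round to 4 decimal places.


b = sum((xi-xbar)(yi-ybar)) / sum((xi-xbar)^2)
n = 5, xbar = 48/5 = 9.6, ybar = 28/5 = 5.6
Sxy = sum((xi-xbar)(yi-ybar)) = 98.2
Sxx = sum((xi-xbar)^2) = 117.2
b = Sxy / Sxx = 491/586 ≈ 0.837884

0.8379


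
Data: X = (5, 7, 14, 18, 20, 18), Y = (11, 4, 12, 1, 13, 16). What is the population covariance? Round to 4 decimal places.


Cov = (1/n)*sum((xi-xbar)(yi-ybar))
n = 6, xbar = 82/6 = 41/3 ≈ 13.666667, ybar = 57/6 = 9.5
sum((xi-xbar)(yi-ybar)) = 38
Cov = 38 / 6 = 19/3 ≈ 6.333333

6.3333


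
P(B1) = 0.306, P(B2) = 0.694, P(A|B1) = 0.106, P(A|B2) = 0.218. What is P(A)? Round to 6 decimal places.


P(A) = P(A|B1)*P(B1) + P(A|B2)*P(B2)
P(A|B1)*P(B1) = 0.106 * 0.306 = 0.032436
P(A|B2)*P(B2) = 0.218 * 0.694 = 0.151292
P(A) = 0.032436 + 0.151292 = 0.183728

0.183728


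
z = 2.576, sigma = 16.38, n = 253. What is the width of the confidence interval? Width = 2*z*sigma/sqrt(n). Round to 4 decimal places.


width = 2*z*sigma/sqrt(n)
2*z*sigma = 2 * 2.576 * 16.38 = 84.38976
sqrt(253) ≈ 15.905974
width = 84.38976 / 15.905974 ≈ 5.305539

5.3055


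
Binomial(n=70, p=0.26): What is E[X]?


E[X] = n*p = 70 * 0.26 = 18.2

18.2


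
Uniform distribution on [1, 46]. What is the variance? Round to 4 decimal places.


Var = (b-a)^2 / 12
(b-a)^2 = (46 - 1)^2 = 2025
Var = 2025/12 = 168.75

168.7500


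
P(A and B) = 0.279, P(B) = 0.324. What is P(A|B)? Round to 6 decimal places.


P(A|B) = P(A and B) / P(B) = 0.279 / 0.324 = 31/36 ≈ 0.86111111

0.861111


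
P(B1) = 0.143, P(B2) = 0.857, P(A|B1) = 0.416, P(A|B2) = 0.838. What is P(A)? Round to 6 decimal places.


P(A) = P(A|B1)*P(B1) + P(A|B2)*P(B2)
P(A|B1)*P(B1) = 0.416 * 0.143 = 0.059488
P(A|B2)*P(B2) = 0.838 * 0.857 = 0.718166
P(A) = 0.059488 + 0.718166 = 0.777654

0.777654


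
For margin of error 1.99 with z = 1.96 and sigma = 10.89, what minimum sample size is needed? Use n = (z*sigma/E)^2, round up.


z*sigma/E = 1.96 * 10.89 / 1.99 = 53361/4975 ≈ 10.725829
(z*sigma/E)^2 ≈ 115.043411
round up: n = 116

116


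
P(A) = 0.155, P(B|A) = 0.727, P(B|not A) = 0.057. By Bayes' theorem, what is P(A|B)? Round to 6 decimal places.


P(A|B) = P(B|A)*P(A) / P(B), P(B) = P(B|A)*P(A) + P(B|not A)*P(not A)
P(B|A)*P(A) = 0.727 * 0.155 = 0.112685
P(B|not A)*P(not A) = 0.057 * 0.845 = 0.048165
P(B) = 0.112685 + 0.048165 = 0.16085
P(A|B) = 0.112685 / 0.16085 ≈ 0.70055953

0.700560


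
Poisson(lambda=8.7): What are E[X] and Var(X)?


E[X] = Var(X) = lambda = 8.7

8.7, 8.7


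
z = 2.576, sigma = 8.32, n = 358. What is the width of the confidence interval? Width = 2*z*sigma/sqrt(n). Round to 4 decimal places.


width = 2*z*sigma/sqrt(n)
2*z*sigma = 2 * 2.576 * 8.32 = 42.86464
sqrt(358) ≈ 18.920888
width = 42.86464 / 18.920888 ≈ 2.265467

2.2655


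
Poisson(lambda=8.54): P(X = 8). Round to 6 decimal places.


P = e^(-lam) * lam^k / k!
e^(-8.54) ≈ 0.0001954903
lam^k = 8.54^8 ≈ 28291955.447655
k! = 8! = 40320
P = 0.0001954903 * 28291955.447655 / 40320 ≈ 0.137173

0.137173


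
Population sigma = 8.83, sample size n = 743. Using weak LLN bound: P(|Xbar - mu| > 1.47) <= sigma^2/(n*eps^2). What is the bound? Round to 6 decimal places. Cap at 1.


bound = min(1, sigma^2/(n*eps^2))
sigma^2 = 8.83^2 = 77.9689
n*eps^2 = 743 * 1.47^2 = 743 * 2.1609 = 1605.5487
sigma^2/(n*eps^2) = 77.9689 / 1605.5487 ≈ 0.04856215

0.048562


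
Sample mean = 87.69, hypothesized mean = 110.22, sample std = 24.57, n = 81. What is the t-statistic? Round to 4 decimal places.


t = (xbar - mu0) / (s/sqrt(n))
xbar - mu0 = 87.69 - 110.22 = -22.53
sqrt(81) = 9
s/sqrt(n) = 24.57 / 9 = 2.73
t = -22.53 / 2.73 = -751/91 ≈ -8.252747

-8.2527


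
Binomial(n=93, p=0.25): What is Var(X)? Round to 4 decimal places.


Var = n*p*(1-p) = 93 * 0.25 * 0.75 = 17.4375

17.4375


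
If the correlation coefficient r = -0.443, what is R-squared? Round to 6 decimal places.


R^2 = r^2 = (-0.443)^2 = 0.196249

0.196249


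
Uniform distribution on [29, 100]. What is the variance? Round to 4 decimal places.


Var = (b-a)^2 / 12
(b-a)^2 = (100 - 29)^2 = 5041
Var = 5041/12 ≈ 420.083333

420.0833


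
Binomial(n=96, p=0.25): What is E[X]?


E[X] = n*p = 96 * 0.25 = 24

24


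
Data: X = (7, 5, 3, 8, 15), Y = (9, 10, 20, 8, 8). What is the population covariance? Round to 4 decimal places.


Cov = (1/n)*sum((xi-xbar)(yi-ybar))
n = 5, xbar = 38/5 = 7.6, ybar = 55/5 = 11
sum((xi-xbar)(yi-ybar)) = -61
Cov = -61 / 5 = -12.2

-12.2000


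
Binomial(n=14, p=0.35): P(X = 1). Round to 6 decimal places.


P = C(n,k) * p^k * (1-p)^(n-k)
C(14,1) = 14
p^k = 0.35^1 = 0.35
(1-p)^(n-k) = 0.65^13 ≈ 0.003697206
P = 14 * 0.35 * 0.003697206 ≈ 0.018116

0.018116


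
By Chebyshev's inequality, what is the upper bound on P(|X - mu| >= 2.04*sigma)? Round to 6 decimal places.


P <= 1/k^2
k^2 = 2.04^2 = 4.1616
1/k^2 = 1 / 4.1616 = 625/2601 ≈ 0.24029220

0.240292


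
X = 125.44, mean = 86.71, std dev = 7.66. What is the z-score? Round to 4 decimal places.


z = (X - mu) / sigma
X - mu = 125.44 - 86.71 = 38.73
z = 38.73 / 7.66 = 3873/766 ≈ 5.056136

5.0561


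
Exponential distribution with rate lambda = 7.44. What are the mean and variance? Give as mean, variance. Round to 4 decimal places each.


mean = 1/lam, var = 1/lam^2
mean = 1 / 7.44 = 25/186 ≈ 0.134409
lam^2 = 7.44^2 = 55.3536
var = 1 / 55.3536 ≈ 0.018066

0.1344, 0.0181


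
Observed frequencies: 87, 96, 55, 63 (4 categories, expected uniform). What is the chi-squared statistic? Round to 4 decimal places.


chi2 = sum((O-E)^2/E), E = total/4
total = 301, E = 301/4 = 75.25
(87 - 75.25)^2 / 75.25 = 138.0625 / 75.25 = 2209/1204 ≈ 1.834718
(96 - 75.25)^2 / 75.25 = 430.5625 / 75.25 = 6889/1204 ≈ 5.721761
(55 - 75.25)^2 / 75.25 = 410.0625 / 75.25 = 6561/1204 ≈ 5.449336
(63 - 75.25)^2 / 75.25 = 150.0625 / 75.25 = 343/172 ≈ 1.994186
chi2 = 15

15.0000


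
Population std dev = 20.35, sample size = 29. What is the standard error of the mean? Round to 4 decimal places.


SE = sigma / sqrt(n)
sqrt(29) ≈ 5.385165
SE = 20.35 / 5.385165 ≈ 3.778900

3.7789


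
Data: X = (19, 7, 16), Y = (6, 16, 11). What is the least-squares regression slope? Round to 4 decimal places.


b = sum((xi-xbar)(yi-ybar)) / sum((xi-xbar)^2)
n = 3, xbar = 42/3 = 14, ybar = 33/3 = 11
Sxy = sum((xi-xbar)(yi-ybar)) = -60
Sxx = sum((xi-xbar)^2) = 78
b = Sxy / Sxx = -10/13 ≈ -0.769231

-0.7692


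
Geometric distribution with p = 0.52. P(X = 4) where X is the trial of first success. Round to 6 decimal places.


P = (1-p)^(k-1) * p
(1-p)^(k-1) = 0.48^3 = 0.110592
P = 0.110592 * 0.52 = 0.05750784

0.057508


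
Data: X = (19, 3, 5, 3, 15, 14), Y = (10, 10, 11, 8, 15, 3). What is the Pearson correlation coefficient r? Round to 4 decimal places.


r = sum((xi-xbar)(yi-ybar)) / sqrt(sum((xi-xbar)^2) * sum((yi-ybar)^2))
n = 6, xbar = 59/6 ≈ 9.833333, ybar = 57/6 = 9.5
Sxy = sum((xi-xbar)(yi-ybar)) = 5.5
Sxx = sum((xi-xbar)^2) = 1469/6 ≈ 244.833333
Syy = sum((yi-ybar)^2) = 77.5
sqrt(Sxx*Syy) ≈ 137.748261
r = Sxy / sqrt(Sxx*Syy) = 5.5 / 137.748261 ≈ 0.039928

0.0399


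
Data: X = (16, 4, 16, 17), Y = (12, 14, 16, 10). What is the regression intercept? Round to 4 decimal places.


a = ybar - b*xbar, where b = sum((xi-xbar)(yi-ybar)) / sum((xi-xbar)^2)
n = 4, xbar = 53/4 = 13.25, ybar = 52/4 = 13
Sxy = sum((xi-xbar)(yi-ybar)) = -15
Sxx = sum((xi-xbar)^2) = 114.75
b = Sxy / Sxx = -20/153 ≈ -0.130719
a = 13 - (-0.130719) * 13.25 = 2254/153 ≈ 14.732026

14.7320


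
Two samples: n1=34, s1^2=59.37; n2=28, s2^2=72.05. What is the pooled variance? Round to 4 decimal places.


sp^2 = ((n1-1)*s1^2 + (n2-1)*s2^2)/(n1+n2-2)
(n1-1)*s1^2 = 33 * 59.37 = 1959.21
(n2-1)*s2^2 = 27 * 72.05 = 1945.35
numerator = 1959.21 + 1945.35 = 3904.56
n1+n2-2 = 60
sp^2 = 3904.56 / 60 = 65.076

65.0760


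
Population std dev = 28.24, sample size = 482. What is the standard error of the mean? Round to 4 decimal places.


SE = sigma / sqrt(n)
sqrt(482) ≈ 21.954498
SE = 28.24 / 21.954498 ≈ 1.286297

1.2863


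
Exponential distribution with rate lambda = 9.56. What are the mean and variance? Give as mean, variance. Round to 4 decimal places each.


mean = 1/lam, var = 1/lam^2
mean = 1 / 9.56 = 25/239 ≈ 0.104603
lam^2 = 9.56^2 = 91.3936
var = 1 / 91.3936 ≈ 0.010942

0.1046, 0.0109


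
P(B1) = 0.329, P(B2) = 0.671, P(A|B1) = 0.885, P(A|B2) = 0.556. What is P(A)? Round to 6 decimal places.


P(A) = P(A|B1)*P(B1) + P(A|B2)*P(B2)
P(A|B1)*P(B1) = 0.885 * 0.329 = 0.291165
P(A|B2)*P(B2) = 0.556 * 0.671 = 0.373076
P(A) = 0.291165 + 0.373076 = 0.664241

0.664241


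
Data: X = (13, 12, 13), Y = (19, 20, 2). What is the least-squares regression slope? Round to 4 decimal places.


b = sum((xi-xbar)(yi-ybar)) / sum((xi-xbar)^2)
n = 3, xbar = 38/3 ≈ 12.666667, ybar = 41/3 ≈ 13.666667
Sxy = sum((xi-xbar)(yi-ybar)) = -19/3 ≈ -6.333333
Sxx = sum((xi-xbar)^2) = 2/3 ≈ 0.666667
b = Sxy / Sxx = -9.5

-9.5000
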